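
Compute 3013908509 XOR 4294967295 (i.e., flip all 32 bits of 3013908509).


3013908509 ^ 4294967295 = 1281058786

1281058786


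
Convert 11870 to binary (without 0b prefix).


11870 = 10111001011110 in binary

10111001011110


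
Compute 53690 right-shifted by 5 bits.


0b1101000110111010 >> 5 = 0b11010001101 = 1677

1677


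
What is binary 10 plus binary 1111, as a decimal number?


10 + 1111 = 10001 = 17

17


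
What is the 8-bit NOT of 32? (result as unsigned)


~0b100000 = 0b11011111 = 223 (8-bit unsigned)

223


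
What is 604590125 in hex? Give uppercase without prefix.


604590125 = 2409502D hex

2409502D


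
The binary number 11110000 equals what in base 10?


11110000 in decimal = 240

240


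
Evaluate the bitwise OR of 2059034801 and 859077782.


0b1111010101110100110000010110001 | 0b110011001101000111110010010110 = 0b1111011101111100111110010110111 = 2076081335

2076081335


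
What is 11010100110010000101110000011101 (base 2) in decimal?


11010100110010000101110000011101 in decimal = 3569900573

3569900573


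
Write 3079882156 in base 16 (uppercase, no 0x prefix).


3079882156 = B79345AC hex

B79345AC


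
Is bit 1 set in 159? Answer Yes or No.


0b10011111, bit 1 = 1. Yes

Yes


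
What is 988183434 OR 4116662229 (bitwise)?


0b111010111001100111101110001010 | 0b11110101010111110100011111010101 = 0b11111111111111110111111111011111 = 4294934495

4294934495


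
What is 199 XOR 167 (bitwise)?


0b11000111 ^ 0b10100111 = 0b1100000 = 96

96


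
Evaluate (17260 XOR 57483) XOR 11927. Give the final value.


Step 1: 17260 ^ 57483 = 41959
Step 2: 41959 ^ 11927 = 36208

36208


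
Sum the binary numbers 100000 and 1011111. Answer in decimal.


100000 + 1011111 = 1111111 = 127

127


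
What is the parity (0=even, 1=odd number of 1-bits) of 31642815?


0b1111000101101010010111111 has 16 ones => parity 0

0


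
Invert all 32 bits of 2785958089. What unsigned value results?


2785958089 ^ 4294967295 = 1509009206

1509009206


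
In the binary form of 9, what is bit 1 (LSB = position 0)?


0b1001, position 1 = 0

0


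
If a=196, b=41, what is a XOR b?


196 ^ 41 = 237

237


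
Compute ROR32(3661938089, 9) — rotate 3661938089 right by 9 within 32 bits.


Rotate 0b11011010010001001011110110101001 right by 9 (32-bit) = 0b11010100111011010010001001011110 = 3572310622

3572310622


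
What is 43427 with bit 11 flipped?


43427 ^ (1 << 11) = 43427 ^ 2048 = 41379

41379


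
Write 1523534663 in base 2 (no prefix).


1523534663 = 1011010110011110100101101000111 in binary

1011010110011110100101101000111


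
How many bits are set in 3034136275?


0b10110100110110010011111011010011 has 19 set bits

19


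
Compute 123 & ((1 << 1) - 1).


123 & 1 = 1

1


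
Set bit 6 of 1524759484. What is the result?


1524759484 | (1 << 6) = 1524759484 | 64 = 1524759548

1524759548


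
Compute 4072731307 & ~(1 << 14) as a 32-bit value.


4072731307 & ~(1 << 14) = 4072714923

4072714923


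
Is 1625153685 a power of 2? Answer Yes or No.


0b1100000110111011110000010010101. Multiple bits set => No

No


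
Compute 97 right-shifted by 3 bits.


0b1100001 >> 3 = 0b1100 = 12

12


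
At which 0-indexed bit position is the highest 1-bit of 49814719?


0b10111110000001110010111111. Highest set bit at position 25

25


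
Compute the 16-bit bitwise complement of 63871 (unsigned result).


~0b1111100101111111 = 0b11010000000 = 1664 (16-bit unsigned)

1664


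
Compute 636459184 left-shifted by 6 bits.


0b100101111011111001100010110000 << 6 = 0b100101111011111001100010110000000000 = 40733387776

40733387776


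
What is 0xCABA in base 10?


CABA hex = 51898 decimal

51898


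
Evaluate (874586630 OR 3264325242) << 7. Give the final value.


Step 1: 874586630 | 3264325242 = 4138837630
Step 2: 4138837630 << 7 = 529771216640

529771216640


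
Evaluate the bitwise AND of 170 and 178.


0b10101010 & 0b10110010 = 0b10100010 = 162

162


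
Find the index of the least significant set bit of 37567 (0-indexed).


0b1001001010111111. Lowest set bit at position 0

0


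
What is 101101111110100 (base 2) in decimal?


101101111110100 in decimal = 23540

23540


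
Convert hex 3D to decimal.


3D hex = 61 decimal

61


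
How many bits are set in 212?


0b11010100 has 4 set bits

4


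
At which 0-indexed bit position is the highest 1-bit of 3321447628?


0b11000101111110010100010011001100. Highest set bit at position 31

31


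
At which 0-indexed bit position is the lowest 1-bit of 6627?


0b1100111100011. Lowest set bit at position 0

0


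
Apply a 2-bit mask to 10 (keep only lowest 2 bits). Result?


10 & 3 = 2

2


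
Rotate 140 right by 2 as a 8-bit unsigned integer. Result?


Rotate 0b10001100 right by 2 (8-bit) = 0b100011 = 35

35


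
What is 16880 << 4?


0b100000111110000 << 4 = 0b1000001111100000000 = 270080

270080


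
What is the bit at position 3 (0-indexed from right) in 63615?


0b1111100001111111, position 3 = 1

1


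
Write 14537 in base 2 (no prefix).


14537 = 11100011001001 in binary

11100011001001


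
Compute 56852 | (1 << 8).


56852 | (1 << 8) = 56852 | 256 = 57108

57108


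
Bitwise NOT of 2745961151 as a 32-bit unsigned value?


~0b10100011101011000000101010111111 = 0b1011100010100111111010101000000 = 1549006144 (32-bit unsigned)

1549006144


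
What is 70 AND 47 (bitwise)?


0b1000110 & 0b101111 = 0b110 = 6

6


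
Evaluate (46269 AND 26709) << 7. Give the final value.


Step 1: 46269 & 26709 = 8213
Step 2: 8213 << 7 = 1051264

1051264


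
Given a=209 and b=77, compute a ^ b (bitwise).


209 ^ 77 = 156

156


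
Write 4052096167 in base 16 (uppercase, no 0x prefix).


4052096167 = F18614A7 hex

F18614A7


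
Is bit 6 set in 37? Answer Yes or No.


0b100101, bit 6 = 0. No

No


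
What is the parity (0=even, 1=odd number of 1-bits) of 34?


0b100010 has 2 ones => parity 0

0


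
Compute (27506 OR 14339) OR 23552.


Step 1: 27506 | 14339 = 31603
Step 2: 31603 | 23552 = 32627

32627


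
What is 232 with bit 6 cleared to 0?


232 & ~(1 << 6) = 168

168


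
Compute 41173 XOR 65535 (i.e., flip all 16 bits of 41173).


41173 ^ 65535 = 24362

24362


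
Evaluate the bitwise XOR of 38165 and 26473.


0b1001010100010101 ^ 0b110011101101001 = 0b1111001001111100 = 62076

62076


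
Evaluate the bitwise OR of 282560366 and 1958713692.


0b10000110101111000011101101110 | 0b1110100101111111001100101011100 = 0b1110100111111111001111101111110 = 1962909566

1962909566


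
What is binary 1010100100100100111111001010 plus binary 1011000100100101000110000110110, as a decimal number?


1010100100100100111111001010 + 1011000100100101000110000110110 = 1100011001001001101110000000000 = 1663360000

1663360000


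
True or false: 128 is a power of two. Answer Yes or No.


0b10000000. Only one bit set => Yes

Yes


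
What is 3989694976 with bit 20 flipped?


3989694976 ^ (1 << 20) = 3989694976 ^ 1048576 = 3990743552

3990743552


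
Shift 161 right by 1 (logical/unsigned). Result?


0b10100001 >> 1 = 0b1010000 = 80

80


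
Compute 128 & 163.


0b10000000 & 0b10100011 = 0b10000000 = 128

128


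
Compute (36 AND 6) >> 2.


Step 1: 36 & 6 = 4
Step 2: 4 >> 2 = 1

1


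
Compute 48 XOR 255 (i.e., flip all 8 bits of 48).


48 ^ 255 = 207

207


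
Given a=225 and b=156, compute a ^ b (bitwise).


225 ^ 156 = 125

125


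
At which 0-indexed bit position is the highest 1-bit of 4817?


0b1001011010001. Highest set bit at position 12

12


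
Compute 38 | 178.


0b100110 | 0b10110010 = 0b10110110 = 182

182


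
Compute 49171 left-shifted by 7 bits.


0b1100000000010011 << 7 = 0b11000000000100110000000 = 6293888

6293888


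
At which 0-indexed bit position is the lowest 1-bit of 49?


0b110001. Lowest set bit at position 0

0


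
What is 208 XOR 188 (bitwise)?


0b11010000 ^ 0b10111100 = 0b1101100 = 108

108


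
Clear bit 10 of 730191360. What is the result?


730191360 & ~(1 << 10) = 730190336

730190336


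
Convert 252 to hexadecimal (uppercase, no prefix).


252 = FC hex

FC


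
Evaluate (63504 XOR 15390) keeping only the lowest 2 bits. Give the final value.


Step 1: 63504 ^ 15390 = 50190
Step 2: 50190 & 3 = 2

2


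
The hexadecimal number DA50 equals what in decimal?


DA50 hex = 55888 decimal

55888


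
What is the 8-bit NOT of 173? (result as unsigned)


~0b10101101 = 0b1010010 = 82 (8-bit unsigned)

82


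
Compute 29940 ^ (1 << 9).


29940 ^ (1 << 9) = 29940 ^ 512 = 30452

30452


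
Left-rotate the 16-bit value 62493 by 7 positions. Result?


Rotate 0b1111010000011101 left by 7 (16-bit) = 0b111011111010 = 3834

3834


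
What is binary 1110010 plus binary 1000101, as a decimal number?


1110010 + 1000101 = 10110111 = 183

183


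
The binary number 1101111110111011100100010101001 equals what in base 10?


1101111110111011100100010101001 in decimal = 1876805801

1876805801


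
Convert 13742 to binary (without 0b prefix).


13742 = 11010110101110 in binary

11010110101110


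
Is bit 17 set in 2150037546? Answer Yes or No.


0b10000000001001101111100000101010, bit 17 = 1. Yes

Yes


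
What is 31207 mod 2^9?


31207 & 511 = 487

487


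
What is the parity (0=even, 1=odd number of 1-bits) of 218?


0b11011010 has 5 ones => parity 1

1


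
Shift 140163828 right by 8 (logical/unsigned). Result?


0b1000010110101011101011110100 >> 8 = 0b10000101101010111010 = 547514

547514


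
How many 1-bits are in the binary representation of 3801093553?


0b11100010100100000001010110110001 has 13 set bits

13


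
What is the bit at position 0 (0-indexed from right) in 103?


0b1100111, position 0 = 1

1


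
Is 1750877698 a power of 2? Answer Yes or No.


0b1101000010111000100011000000010. Multiple bits set => No

No


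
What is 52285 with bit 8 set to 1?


52285 | (1 << 8) = 52285 | 256 = 52541

52541


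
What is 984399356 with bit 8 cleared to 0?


984399356 & ~(1 << 8) = 984399100

984399100


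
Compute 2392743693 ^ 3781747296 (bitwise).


0b10001110100111100101111100001101 ^ 0b11100001011010001110001001100000 = 0b1101111111101101011110101101101 = 1878441325

1878441325


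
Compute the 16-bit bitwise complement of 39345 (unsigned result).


~0b1001100110110001 = 0b110011001001110 = 26190 (16-bit unsigned)

26190


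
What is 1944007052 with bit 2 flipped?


1944007052 ^ (1 << 2) = 1944007052 ^ 4 = 1944007048

1944007048


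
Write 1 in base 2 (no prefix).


1 = 1 in binary

1


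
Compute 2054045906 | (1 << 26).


2054045906 | (1 << 26) = 2054045906 | 67108864 = 2121154770

2121154770


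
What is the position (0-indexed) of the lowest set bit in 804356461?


0b101111111100011000000101101101. Lowest set bit at position 0

0


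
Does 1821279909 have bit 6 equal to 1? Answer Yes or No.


0b1101100100011101000011010100101, bit 6 = 0. No

No


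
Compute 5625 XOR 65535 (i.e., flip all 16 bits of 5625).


5625 ^ 65535 = 59910

59910


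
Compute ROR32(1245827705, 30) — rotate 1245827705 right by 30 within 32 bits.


Rotate 0b1001010010000011101001001111001 right by 30 (32-bit) = 0b101001000001110100100111100101 = 688343525

688343525


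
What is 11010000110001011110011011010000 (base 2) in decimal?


11010000110001011110011011010000 in decimal = 3502630608

3502630608


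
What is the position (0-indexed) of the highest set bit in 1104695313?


0b1000001110110000101000000010001. Highest set bit at position 30

30


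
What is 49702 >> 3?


0b1100001000100110 >> 3 = 0b1100001000100 = 6212

6212


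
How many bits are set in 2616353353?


0b10011011111100100110001001001001 has 16 set bits

16


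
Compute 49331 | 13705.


0b1100000010110011 | 0b11010110001001 = 0b1111010110111011 = 62907

62907


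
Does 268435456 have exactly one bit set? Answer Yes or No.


0b10000000000000000000000000000. Only one bit set => Yes

Yes


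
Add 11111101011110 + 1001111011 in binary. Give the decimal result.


11111101011110 + 1001111011 = 100000111011001 = 16857

16857


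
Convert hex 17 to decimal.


17 hex = 23 decimal

23


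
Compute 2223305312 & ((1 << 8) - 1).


2223305312 & 255 = 96

96


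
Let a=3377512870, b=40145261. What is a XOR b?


3377512870 ^ 40145261 = 3409203403

3409203403


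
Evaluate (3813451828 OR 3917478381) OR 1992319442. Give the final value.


Step 1: 3813451828 | 3917478381 = 3951032829
Step 2: 3951032829 | 1992319442 = 4294965759

4294965759


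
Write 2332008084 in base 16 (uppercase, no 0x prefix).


2332008084 = 8AFF9E94 hex

8AFF9E94


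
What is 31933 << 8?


0b111110010111101 << 8 = 0b11111001011110100000000 = 8174848

8174848


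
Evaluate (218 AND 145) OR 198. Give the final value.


Step 1: 218 & 145 = 144
Step 2: 144 | 198 = 214

214


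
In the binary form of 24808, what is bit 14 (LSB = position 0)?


0b110000011101000, position 14 = 1

1


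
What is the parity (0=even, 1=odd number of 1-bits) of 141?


0b10001101 has 4 ones => parity 0

0


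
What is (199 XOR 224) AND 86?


Step 1: 199 ^ 224 = 39
Step 2: 39 & 86 = 6

6


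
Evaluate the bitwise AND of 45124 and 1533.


0b1011000001000100 & 0b10111111101 = 0b1000100 = 68

68


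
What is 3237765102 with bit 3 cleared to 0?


3237765102 & ~(1 << 3) = 3237765094

3237765094


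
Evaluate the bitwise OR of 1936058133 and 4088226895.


0b1110011011001011110011100010101 | 0b11110011101011010110010001001111 = 0b11110011111011011110011101011111 = 4092454751

4092454751


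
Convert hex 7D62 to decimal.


7D62 hex = 32098 decimal

32098


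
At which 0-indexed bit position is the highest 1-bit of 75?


0b1001011. Highest set bit at position 6

6


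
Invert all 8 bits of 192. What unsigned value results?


192 ^ 255 = 63

63


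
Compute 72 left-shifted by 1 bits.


0b1001000 << 1 = 0b10010000 = 144

144


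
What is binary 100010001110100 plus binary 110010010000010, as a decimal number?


100010001110100 + 110010010000010 = 1010100011110110 = 43254

43254


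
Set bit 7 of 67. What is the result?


67 | (1 << 7) = 67 | 128 = 195

195


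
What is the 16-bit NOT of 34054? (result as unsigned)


~0b1000010100000110 = 0b111101011111001 = 31481 (16-bit unsigned)

31481


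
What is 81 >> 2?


0b1010001 >> 2 = 0b10100 = 20

20


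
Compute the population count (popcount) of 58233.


0b1110001101111001 has 10 set bits

10


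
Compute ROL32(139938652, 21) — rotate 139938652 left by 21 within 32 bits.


Rotate 0b1000010101110100101101011100 left by 21 (32-bit) = 0b1101011100000010000101011101001 = 1803619049

1803619049


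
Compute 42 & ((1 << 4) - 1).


42 & 15 = 10

10


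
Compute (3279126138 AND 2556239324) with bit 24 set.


Step 1: 3279126138 & 2556239324 = 2152799320
Step 2: 2152799320 | (1 << 24) = 2152799320 | 16777216 = 2169576536

2169576536


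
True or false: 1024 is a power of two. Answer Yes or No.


0b10000000000. Only one bit set => Yes

Yes


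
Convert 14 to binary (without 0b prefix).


14 = 1110 in binary

1110


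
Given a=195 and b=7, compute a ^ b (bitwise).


195 ^ 7 = 196

196


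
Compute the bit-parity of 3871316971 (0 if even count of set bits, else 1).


0b11100110101111111001101111101011 has 23 ones => parity 1

1


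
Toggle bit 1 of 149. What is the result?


149 ^ (1 << 1) = 149 ^ 2 = 151

151


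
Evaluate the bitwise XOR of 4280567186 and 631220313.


0b11111111001001000100010110010010 ^ 0b100101100111111010100001011001 = 0b11011010101110111110110111001011 = 3669749195

3669749195


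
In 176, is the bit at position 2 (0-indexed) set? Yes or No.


0b10110000, bit 2 = 0. No

No


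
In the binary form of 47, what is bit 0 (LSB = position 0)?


0b101111, position 0 = 1

1


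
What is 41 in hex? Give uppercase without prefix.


41 = 29 hex

29


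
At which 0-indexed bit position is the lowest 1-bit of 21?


0b10101. Lowest set bit at position 0

0


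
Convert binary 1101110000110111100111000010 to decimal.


1101110000110111100111000010 in decimal = 230914498

230914498


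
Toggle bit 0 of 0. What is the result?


0 ^ (1 << 0) = 0 ^ 1 = 1

1


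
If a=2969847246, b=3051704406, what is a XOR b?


2969847246 ^ 3051704406 = 81859992

81859992


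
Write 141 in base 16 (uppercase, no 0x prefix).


141 = 8D hex

8D


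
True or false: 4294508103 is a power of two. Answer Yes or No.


0b11111111111110001111111001000111. Multiple bits set => No

No


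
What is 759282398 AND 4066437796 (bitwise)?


0b101101010000011011101011011110 & 0b11110010011000001110101010100100 = 0b100000010000001010101010000100 = 541108868

541108868


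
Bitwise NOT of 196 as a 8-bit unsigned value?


~0b11000100 = 0b111011 = 59 (8-bit unsigned)

59


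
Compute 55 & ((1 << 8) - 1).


55 & 255 = 55

55


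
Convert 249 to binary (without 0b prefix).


249 = 11111001 in binary

11111001


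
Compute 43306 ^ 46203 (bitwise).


0b1010100100101010 ^ 0b1011010001111011 = 0b1110101010001 = 7505

7505


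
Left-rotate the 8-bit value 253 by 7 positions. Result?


Rotate 0b11111101 left by 7 (8-bit) = 0b11111110 = 254

254


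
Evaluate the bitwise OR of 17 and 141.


0b10001 | 0b10001101 = 0b10011101 = 157

157


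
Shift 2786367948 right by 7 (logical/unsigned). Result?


0b10100110000101001001100111001100 >> 7 = 0b1010011000010100100110011 = 21768499

21768499


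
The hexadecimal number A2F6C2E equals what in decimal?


A2F6C2E hex = 170880046 decimal

170880046


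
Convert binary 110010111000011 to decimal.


110010111000011 in decimal = 26051

26051


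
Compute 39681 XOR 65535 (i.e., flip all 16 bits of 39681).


39681 ^ 65535 = 25854

25854


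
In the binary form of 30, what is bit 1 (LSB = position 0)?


0b11110, position 1 = 1

1


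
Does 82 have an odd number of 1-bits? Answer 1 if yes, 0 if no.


0b1010010 has 3 ones => parity 1

1


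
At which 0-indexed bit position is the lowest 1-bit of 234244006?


0b1101111101100100011110100110. Lowest set bit at position 1

1


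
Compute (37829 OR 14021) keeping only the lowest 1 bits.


Step 1: 37829 | 14021 = 47045
Step 2: 47045 & 1 = 1

1


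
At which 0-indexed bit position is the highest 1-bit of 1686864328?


0b1100100100010111000000111001000. Highest set bit at position 30

30


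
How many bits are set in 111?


0b1101111 has 6 set bits

6


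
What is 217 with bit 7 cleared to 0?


217 & ~(1 << 7) = 89

89


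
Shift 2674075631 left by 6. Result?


0b10011111011000110010011111101111 << 6 = 0b10011111011000110010011111101111000000 = 171140840384

171140840384


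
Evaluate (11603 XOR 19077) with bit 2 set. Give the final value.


Step 1: 11603 ^ 19077 = 26582
Step 2: 26582 | (1 << 2) = 26582 | 4 = 26582

26582


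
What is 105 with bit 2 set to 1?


105 | (1 << 2) = 105 | 4 = 109

109


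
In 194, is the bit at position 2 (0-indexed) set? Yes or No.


0b11000010, bit 2 = 0. No

No


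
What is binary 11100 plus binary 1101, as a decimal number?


11100 + 1101 = 101001 = 41

41


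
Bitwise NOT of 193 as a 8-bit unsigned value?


~0b11000001 = 0b111110 = 62 (8-bit unsigned)

62


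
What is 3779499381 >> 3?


0b11100001010001101001010101110101 >> 3 = 0b11100001010001101001010101110 = 472437422

472437422


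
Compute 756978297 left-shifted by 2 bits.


0b101101000111101001001001111001 << 2 = 0b10110100011110100100100111100100 = 3027913188

3027913188


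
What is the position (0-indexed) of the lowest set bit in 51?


0b110011. Lowest set bit at position 0

0


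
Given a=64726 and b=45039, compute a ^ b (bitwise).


64726 ^ 45039 = 21305

21305


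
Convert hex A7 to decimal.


A7 hex = 167 decimal

167


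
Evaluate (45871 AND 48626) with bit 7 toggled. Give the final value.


Step 1: 45871 & 48626 = 45346
Step 2: 45346 ^ (1 << 7) = 45346 ^ 128 = 45474

45474


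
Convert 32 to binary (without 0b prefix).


32 = 100000 in binary

100000


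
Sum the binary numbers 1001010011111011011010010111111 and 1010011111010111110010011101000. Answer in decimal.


1001010011111011011010010111111 + 1010011111010111110010011101000 = 10011110011010011001100110100111 = 2657720743

2657720743


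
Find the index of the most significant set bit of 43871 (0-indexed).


0b1010101101011111. Highest set bit at position 15

15


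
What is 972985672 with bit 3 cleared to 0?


972985672 & ~(1 << 3) = 972985664

972985664


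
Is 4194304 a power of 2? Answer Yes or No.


0b10000000000000000000000. Only one bit set => Yes

Yes


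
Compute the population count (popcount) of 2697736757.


0b10100000110011000011001000110101 has 13 set bits

13


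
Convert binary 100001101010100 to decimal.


100001101010100 in decimal = 17236

17236


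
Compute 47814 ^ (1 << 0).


47814 ^ (1 << 0) = 47814 ^ 1 = 47815

47815


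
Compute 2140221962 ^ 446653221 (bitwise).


0b1111111100100010011001000001010 ^ 0b11010100111110110001100100101 = 0b1100101000011100101000100101111 = 1695437103

1695437103


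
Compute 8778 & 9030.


0b10001001001010 & 0b10001101000110 = 0b10001001000010 = 8770

8770


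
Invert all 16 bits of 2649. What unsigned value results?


2649 ^ 65535 = 62886

62886


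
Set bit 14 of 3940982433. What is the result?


3940982433 | (1 << 14) = 3940982433 | 16384 = 3940998817

3940998817


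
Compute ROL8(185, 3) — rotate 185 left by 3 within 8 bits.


Rotate 0b10111001 left by 3 (8-bit) = 0b11001101 = 205

205


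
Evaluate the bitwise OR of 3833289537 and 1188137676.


0b11100100011110110101101101000001 | 0b1000110110100011000101011001100 = 0b11100110111110111101101111001101 = 3875265485

3875265485


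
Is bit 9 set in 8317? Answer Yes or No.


0b10000001111101, bit 9 = 0. No

No


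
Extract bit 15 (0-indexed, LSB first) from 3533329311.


0b11010010100110100101001110011111, position 15 = 0

0


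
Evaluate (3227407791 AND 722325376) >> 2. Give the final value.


Step 1: 3227407791 & 722325376 = 804224
Step 2: 804224 >> 2 = 201056

201056


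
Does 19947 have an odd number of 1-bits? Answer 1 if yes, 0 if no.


0b100110111101011 has 10 ones => parity 0

0


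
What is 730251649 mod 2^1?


730251649 & 1 = 1

1


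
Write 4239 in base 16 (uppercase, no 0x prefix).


4239 = 108F hex

108F


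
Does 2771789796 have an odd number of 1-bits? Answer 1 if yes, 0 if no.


0b10100101001101100010011111100100 has 16 ones => parity 0

0


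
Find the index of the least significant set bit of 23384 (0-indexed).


0b101101101011000. Lowest set bit at position 3

3


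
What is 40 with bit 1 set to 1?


40 | (1 << 1) = 40 | 2 = 42

42


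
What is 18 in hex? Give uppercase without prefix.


18 = 12 hex

12


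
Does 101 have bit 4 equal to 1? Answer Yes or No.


0b1100101, bit 4 = 0. No

No


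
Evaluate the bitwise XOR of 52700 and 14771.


0b1100110111011100 ^ 0b11100110110011 = 0b1111010001101111 = 62575

62575


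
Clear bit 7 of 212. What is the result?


212 & ~(1 << 7) = 84

84


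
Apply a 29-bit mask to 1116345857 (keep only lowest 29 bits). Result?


1116345857 & 536870911 = 42604033

42604033


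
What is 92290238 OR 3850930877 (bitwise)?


0b101100000000011110010111110 | 0b11100101100010001000101010111101 = 0b11100101100010001011111010111111 = 3850944191

3850944191


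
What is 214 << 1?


0b11010110 << 1 = 0b110101100 = 428

428


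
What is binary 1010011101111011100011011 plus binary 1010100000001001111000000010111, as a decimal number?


1010011101111011100011011 + 1010100000001001111000000010111 = 1010101010100111110011100110010 = 1431562034

1431562034


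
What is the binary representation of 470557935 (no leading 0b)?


470557935 = 11100000011000010010011101111 in binary

11100000011000010010011101111


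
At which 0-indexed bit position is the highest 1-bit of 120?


0b1111000. Highest set bit at position 6

6


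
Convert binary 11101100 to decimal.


11101100 in decimal = 236

236


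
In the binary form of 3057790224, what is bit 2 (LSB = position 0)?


0b10110110010000100010110100010000, position 2 = 0

0


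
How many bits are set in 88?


0b1011000 has 3 set bits

3


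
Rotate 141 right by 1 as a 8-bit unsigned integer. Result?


Rotate 0b10001101 right by 1 (8-bit) = 0b11000110 = 198

198


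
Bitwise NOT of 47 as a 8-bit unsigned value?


~0b101111 = 0b11010000 = 208 (8-bit unsigned)

208


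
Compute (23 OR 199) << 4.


Step 1: 23 | 199 = 215
Step 2: 215 << 4 = 3440

3440


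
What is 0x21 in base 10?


21 hex = 33 decimal

33


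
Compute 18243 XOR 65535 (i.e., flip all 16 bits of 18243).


18243 ^ 65535 = 47292

47292


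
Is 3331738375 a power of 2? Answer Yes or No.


0b11000110100101100100101100000111. Multiple bits set => No

No


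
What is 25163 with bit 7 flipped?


25163 ^ (1 << 7) = 25163 ^ 128 = 25291

25291


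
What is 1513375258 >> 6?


0b1011010001101000100011000011010 >> 6 = 0b1011010001101000100011000 = 23646488

23646488


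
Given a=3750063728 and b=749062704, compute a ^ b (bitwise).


3750063728 ^ 749062704 = 4079002688

4079002688


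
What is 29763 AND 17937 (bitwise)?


0b111010001000011 & 0b100011000010001 = 0b100010000000001 = 17409

17409


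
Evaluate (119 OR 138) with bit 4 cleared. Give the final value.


Step 1: 119 | 138 = 255
Step 2: 255 & ~(1 << 4) = 239

239


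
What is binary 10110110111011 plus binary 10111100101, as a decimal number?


10110110111011 + 10111100101 = 11001110100000 = 13216

13216


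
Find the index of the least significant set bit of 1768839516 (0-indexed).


0b1101001011011100101100101011100. Lowest set bit at position 2

2


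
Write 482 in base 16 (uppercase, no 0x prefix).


482 = 1E2 hex

1E2


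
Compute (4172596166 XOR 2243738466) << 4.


Step 1: 4172596166 ^ 2243738466 = 2097707172
Step 2: 2097707172 << 4 = 33563314752

33563314752


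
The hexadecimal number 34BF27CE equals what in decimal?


34BF27CE hex = 884942798 decimal

884942798


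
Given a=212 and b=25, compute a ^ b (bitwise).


212 ^ 25 = 205

205


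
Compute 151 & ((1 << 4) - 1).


151 & 15 = 7

7


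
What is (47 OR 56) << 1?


Step 1: 47 | 56 = 63
Step 2: 63 << 1 = 126

126


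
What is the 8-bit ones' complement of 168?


168 ^ 255 = 87

87


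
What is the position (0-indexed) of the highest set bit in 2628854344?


0b10011100101100010010001001001000. Highest set bit at position 31

31


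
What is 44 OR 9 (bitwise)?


0b101100 | 0b1001 = 0b101101 = 45

45


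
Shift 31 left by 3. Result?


0b11111 << 3 = 0b11111000 = 248

248


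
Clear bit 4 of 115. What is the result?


115 & ~(1 << 4) = 99

99


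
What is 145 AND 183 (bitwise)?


0b10010001 & 0b10110111 = 0b10010001 = 145

145


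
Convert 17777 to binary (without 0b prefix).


17777 = 100010101110001 in binary

100010101110001


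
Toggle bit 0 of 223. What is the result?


223 ^ (1 << 0) = 223 ^ 1 = 222

222


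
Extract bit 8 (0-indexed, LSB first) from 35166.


0b1000100101011110, position 8 = 1

1


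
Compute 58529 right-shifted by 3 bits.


0b1110010010100001 >> 3 = 0b1110010010100 = 7316

7316


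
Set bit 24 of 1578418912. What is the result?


1578418912 | (1 << 24) = 1578418912 | 16777216 = 1595196128

1595196128


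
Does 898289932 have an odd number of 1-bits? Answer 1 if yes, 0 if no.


0b110101100010101101000100001100 has 13 ones => parity 1

1


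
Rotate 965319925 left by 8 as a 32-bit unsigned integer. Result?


Rotate 0b111001100010011001110011110101 left by 8 (32-bit) = 0b10001001100111001111010100111001 = 2308764985

2308764985


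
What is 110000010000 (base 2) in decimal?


110000010000 in decimal = 3088

3088


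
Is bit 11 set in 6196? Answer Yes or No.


0b1100000110100, bit 11 = 1. Yes

Yes


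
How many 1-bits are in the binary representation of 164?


0b10100100 has 3 set bits

3


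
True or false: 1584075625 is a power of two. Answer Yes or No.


0b1011110011010110001001101101001. Multiple bits set => No

No


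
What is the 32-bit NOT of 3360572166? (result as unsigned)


~0b11001000010011100100001100000110 = 0b110111101100011011110011111001 = 934395129 (32-bit unsigned)

934395129


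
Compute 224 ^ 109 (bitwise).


0b11100000 ^ 0b1101101 = 0b10001101 = 141

141


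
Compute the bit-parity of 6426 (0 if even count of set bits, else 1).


0b1100100011010 has 6 ones => parity 0

0


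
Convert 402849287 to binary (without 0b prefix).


402849287 = 11000000000101111111000000111 in binary

11000000000101111111000000111


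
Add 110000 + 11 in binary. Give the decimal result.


110000 + 11 = 110011 = 51

51


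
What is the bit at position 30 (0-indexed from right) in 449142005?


0b11010110001010101110011110101, position 30 = 0

0


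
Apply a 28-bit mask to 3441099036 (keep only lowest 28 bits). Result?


3441099036 & 268435455 = 219873564

219873564


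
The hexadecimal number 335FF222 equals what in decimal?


335FF222 hex = 861925922 decimal

861925922


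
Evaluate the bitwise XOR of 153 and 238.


0b10011001 ^ 0b11101110 = 0b1110111 = 119

119


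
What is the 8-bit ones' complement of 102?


102 ^ 255 = 153

153


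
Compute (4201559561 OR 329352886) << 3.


Step 1: 4201559561 | 329352886 = 4226791103
Step 2: 4226791103 << 3 = 33814328824

33814328824


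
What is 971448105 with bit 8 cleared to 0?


971448105 & ~(1 << 8) = 971447849

971447849


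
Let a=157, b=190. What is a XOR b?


157 ^ 190 = 35

35


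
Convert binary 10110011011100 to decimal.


10110011011100 in decimal = 11484

11484


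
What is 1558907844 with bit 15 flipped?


1558907844 ^ (1 << 15) = 1558907844 ^ 32768 = 1558940612

1558940612


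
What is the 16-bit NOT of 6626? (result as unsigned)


~0b1100111100010 = 0b1110011000011101 = 58909 (16-bit unsigned)

58909


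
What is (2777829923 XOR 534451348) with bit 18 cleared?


Step 1: 2777829923 ^ 534451348 = 3125364407
Step 2: 3125364407 & ~(1 << 18) = 3125364407

3125364407


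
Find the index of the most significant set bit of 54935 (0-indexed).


0b1101011010010111. Highest set bit at position 15

15


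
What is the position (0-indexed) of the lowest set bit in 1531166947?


0b1011011010000111100000011100011. Lowest set bit at position 0

0


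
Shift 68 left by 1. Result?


0b1000100 << 1 = 0b10001000 = 136

136


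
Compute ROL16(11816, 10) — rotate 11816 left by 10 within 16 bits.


Rotate 0b10111000101000 left by 10 (16-bit) = 0b1010000010111000 = 41144

41144


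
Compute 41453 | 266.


0b1010000111101101 | 0b100001010 = 0b1010000111101111 = 41455

41455


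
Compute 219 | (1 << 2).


219 | (1 << 2) = 219 | 4 = 223

223


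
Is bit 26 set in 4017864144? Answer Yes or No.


0b11101111011110111011110111010000, bit 26 = 1. Yes

Yes


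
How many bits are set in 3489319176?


0b11001111111110101100100100001000 has 17 set bits

17


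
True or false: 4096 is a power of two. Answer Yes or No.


0b1000000000000. Only one bit set => Yes

Yes


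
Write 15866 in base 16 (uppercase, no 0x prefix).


15866 = 3DFA hex

3DFA


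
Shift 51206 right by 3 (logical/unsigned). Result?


0b1100100000000110 >> 3 = 0b1100100000000 = 6400

6400


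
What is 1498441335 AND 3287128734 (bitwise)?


0b1011001010100000110011001110111 & 0b11000011111011011001101010011110 = 0b1000001010000000000001000010110 = 1094713878

1094713878


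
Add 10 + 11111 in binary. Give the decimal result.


10 + 11111 = 100001 = 33

33


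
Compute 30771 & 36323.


0b111100000110011 & 0b1000110111100011 = 0b100000100011 = 2083

2083


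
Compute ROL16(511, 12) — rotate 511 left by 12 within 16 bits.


Rotate 0b111111111 left by 12 (16-bit) = 0b1111000000011111 = 61471

61471


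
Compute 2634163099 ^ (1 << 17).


2634163099 ^ (1 << 17) = 2634163099 ^ 131072 = 2634032027

2634032027


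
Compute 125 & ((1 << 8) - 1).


125 & 255 = 125

125


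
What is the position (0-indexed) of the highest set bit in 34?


0b100010. Highest set bit at position 5

5


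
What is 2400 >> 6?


0b100101100000 >> 6 = 0b100101 = 37

37


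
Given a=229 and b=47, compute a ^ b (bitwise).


229 ^ 47 = 202

202


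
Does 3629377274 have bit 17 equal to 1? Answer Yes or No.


0b11011000010100111110011011111010, bit 17 = 1. Yes

Yes


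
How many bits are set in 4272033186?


0b11111110101000100000110110100010 has 16 set bits

16


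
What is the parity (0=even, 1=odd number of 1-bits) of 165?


0b10100101 has 4 ones => parity 0

0


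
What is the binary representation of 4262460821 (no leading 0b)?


4262460821 = 11111110000011111111110110010101 in binary

11111110000011111111110110010101


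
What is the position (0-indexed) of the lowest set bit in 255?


0b11111111. Lowest set bit at position 0

0


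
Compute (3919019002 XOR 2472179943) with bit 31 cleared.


Step 1: 3919019002 ^ 2472179943 = 2060256029
Step 2: 2060256029 & ~(1 << 31) = 2060256029

2060256029


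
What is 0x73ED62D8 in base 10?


73ED62D8 hex = 1944937176 decimal

1944937176


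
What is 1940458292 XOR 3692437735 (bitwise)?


0b1110011101010010000101100110100 ^ 0b11011100000101100010000011100111 = 0b10101111101111110010101111010011 = 2948541395

2948541395


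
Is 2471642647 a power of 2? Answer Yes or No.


0b10010011010100100100011000010111. Multiple bits set => No

No


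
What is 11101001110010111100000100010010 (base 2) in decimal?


11101001110010111100000100010010 in decimal = 3922444562

3922444562


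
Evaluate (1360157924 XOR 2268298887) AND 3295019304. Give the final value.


Step 1: 1360157924 ^ 2268298887 = 3592495715
Step 2: 3592495715 & 3295019304 = 3290431520

3290431520


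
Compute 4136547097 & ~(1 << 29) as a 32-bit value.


4136547097 & ~(1 << 29) = 3599676185

3599676185


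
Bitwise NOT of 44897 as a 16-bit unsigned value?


~0b1010111101100001 = 0b101000010011110 = 20638 (16-bit unsigned)

20638


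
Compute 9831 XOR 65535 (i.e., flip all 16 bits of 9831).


9831 ^ 65535 = 55704

55704


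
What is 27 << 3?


0b11011 << 3 = 0b11011000 = 216

216


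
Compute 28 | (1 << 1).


28 | (1 << 1) = 28 | 2 = 30

30


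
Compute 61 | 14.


0b111101 | 0b1110 = 0b111111 = 63

63


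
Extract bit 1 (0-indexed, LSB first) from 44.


0b101100, position 1 = 0

0


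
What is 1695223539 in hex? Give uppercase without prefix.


1695223539 = 650B0EF3 hex

650B0EF3


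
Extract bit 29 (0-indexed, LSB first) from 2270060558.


0b10000111010011100110000000001110, position 29 = 0

0


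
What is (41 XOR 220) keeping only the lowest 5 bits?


Step 1: 41 ^ 220 = 245
Step 2: 245 & 31 = 21

21


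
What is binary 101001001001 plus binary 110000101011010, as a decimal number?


101001001001 + 110000101011010 = 110101110100011 = 27555

27555


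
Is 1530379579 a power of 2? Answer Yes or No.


0b1011011001101111011110100111011. Multiple bits set => No

No


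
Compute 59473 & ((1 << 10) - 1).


59473 & 1023 = 81

81


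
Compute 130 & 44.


0b10000010 & 0b101100 = 0b0 = 0

0


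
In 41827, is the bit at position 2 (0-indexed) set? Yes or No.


0b1010001101100011, bit 2 = 0. No

No


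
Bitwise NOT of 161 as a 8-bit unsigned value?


~0b10100001 = 0b1011110 = 94 (8-bit unsigned)

94


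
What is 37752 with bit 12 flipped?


37752 ^ (1 << 12) = 37752 ^ 4096 = 33656

33656


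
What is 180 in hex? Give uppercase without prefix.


180 = B4 hex

B4


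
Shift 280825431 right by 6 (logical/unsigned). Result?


0b10000101111010000111001010111 >> 6 = 0b10000101111010000111001 = 4387897

4387897


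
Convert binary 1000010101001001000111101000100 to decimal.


1000010101001001000111101000100 in decimal = 1118080836

1118080836


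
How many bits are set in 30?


0b11110 has 4 set bits

4


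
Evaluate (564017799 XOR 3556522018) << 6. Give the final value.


Step 1: 564017799 ^ 3556522018 = 4066509477
Step 2: 4066509477 << 6 = 260256606528

260256606528


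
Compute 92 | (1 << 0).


92 | (1 << 0) = 92 | 1 = 93

93


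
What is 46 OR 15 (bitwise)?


0b101110 | 0b1111 = 0b101111 = 47

47


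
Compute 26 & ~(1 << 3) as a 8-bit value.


26 & ~(1 << 3) = 18

18


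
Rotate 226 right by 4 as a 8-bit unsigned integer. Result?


Rotate 0b11100010 right by 4 (8-bit) = 0b101110 = 46

46


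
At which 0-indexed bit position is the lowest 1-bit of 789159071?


0b101111000010011001110010011111. Lowest set bit at position 0

0


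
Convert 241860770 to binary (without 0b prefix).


241860770 = 1110011010101000000010100010 in binary

1110011010101000000010100010


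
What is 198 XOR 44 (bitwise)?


0b11000110 ^ 0b101100 = 0b11101010 = 234

234


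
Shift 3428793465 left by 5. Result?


0b11001100010111110011110001111001 << 5 = 0b1100110001011111001111000111100100000 = 109721390880

109721390880


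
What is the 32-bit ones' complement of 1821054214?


1821054214 ^ 4294967295 = 2473913081

2473913081


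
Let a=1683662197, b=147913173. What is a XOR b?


1683662197 ^ 147913173 = 1821007008

1821007008


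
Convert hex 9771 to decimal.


9771 hex = 38769 decimal

38769


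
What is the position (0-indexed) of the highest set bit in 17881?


0b100010111011001. Highest set bit at position 14

14


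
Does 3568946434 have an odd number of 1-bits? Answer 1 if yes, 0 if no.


0b11010100101110011100110100000010 has 15 ones => parity 1

1


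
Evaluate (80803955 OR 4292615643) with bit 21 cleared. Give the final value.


Step 1: 80803955 | 4292615643 = 4292673019
Step 2: 4292673019 & ~(1 << 21) = 4292673019

4292673019


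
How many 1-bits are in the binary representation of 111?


0b1101111 has 6 set bits

6
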